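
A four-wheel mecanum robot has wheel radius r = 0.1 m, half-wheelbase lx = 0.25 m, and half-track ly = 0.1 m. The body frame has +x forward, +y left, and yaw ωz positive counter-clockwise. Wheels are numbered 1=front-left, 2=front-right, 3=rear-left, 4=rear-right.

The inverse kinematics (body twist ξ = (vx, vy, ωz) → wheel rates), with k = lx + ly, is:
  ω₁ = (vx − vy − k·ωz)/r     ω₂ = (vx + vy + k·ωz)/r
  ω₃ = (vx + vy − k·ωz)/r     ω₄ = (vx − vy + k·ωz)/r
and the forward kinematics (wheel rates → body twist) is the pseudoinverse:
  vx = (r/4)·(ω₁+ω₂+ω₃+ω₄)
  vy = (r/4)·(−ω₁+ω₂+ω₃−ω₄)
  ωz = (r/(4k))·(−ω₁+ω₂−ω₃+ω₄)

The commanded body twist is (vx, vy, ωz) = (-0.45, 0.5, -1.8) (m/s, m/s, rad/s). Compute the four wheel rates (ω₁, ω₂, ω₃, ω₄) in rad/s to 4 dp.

(-3.2000, -5.8000, 6.8000, -15.8000)

k = lx + ly = 0.25 + 0.1 = 0.3500;  k·ωz = 0.3500·-1.8 = -0.6300
ω₁ (FL) = (vx − vy − k·ωz)/r = -0.3200/0.1 = -3.2000
ω₂ (FR) = (vx + vy + k·ωz)/r = -0.5800/0.1 = -5.8000
ω₃ (RL) = (vx + vy − k·ωz)/r = 0.6800/0.1 = 6.8000
ω₄ (RR) = (vx − vy + k·ωz)/r = -1.5800/0.1 = -15.8000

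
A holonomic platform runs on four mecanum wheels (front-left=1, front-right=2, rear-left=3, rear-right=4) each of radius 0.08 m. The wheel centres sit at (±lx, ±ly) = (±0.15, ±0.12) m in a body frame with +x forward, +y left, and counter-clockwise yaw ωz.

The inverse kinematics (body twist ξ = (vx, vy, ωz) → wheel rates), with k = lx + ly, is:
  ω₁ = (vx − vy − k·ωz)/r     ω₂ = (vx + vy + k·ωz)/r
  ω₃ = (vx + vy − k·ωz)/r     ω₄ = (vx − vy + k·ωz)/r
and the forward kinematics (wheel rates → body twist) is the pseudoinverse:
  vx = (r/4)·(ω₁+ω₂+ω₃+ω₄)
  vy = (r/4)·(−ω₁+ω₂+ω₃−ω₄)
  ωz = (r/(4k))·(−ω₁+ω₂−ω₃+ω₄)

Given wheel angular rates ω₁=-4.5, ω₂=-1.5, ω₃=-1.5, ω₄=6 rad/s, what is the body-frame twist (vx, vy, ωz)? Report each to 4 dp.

k = lx + ly = 0.15 + 0.12 = 0.2700
ω₁+ω₂+ω₃+ω₄ = -1.5000  →  vx = (0.08/4)·-1.5000 = -0.0300
−ω₁+ω₂+ω₃−ω₄ = -4.5000  →  vy = (0.08/4)·-4.5000 = -0.0900
−ω₁+ω₂−ω₃+ω₄ = 10.5000  →  ωz = (0.08/1.0800)·10.5000 = 0.7778

(-0.0300, -0.0900, 0.7778)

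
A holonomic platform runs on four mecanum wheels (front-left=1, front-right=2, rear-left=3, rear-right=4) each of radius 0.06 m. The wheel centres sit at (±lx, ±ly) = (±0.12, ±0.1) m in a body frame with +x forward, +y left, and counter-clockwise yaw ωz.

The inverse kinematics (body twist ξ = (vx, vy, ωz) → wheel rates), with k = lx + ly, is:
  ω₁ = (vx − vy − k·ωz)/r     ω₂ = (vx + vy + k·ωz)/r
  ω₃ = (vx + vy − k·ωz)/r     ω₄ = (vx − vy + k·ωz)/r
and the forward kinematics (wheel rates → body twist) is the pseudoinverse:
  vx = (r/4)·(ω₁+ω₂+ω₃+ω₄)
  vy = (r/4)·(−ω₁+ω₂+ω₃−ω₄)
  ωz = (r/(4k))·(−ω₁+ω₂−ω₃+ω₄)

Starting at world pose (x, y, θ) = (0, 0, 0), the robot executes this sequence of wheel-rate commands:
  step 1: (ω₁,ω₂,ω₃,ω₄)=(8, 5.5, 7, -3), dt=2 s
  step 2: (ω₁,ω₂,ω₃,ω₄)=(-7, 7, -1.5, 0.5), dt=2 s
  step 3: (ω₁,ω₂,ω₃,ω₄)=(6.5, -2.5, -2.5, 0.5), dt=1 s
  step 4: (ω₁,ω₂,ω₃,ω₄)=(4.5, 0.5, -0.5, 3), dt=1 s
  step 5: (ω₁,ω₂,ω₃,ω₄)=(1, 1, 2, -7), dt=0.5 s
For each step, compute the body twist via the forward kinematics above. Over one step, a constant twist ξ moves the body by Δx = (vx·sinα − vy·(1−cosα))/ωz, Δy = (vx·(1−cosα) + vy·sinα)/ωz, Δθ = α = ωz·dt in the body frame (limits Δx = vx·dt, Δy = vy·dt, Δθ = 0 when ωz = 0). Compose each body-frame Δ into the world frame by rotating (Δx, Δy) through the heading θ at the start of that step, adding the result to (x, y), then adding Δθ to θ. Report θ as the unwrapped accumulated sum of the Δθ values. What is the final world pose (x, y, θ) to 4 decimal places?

(0.7842, -0.1662, -0.2727)

step 1: ξ=(vx,vy,ωz)=(0.2625, 0.1125, -0.8523), dt=2.0 → body Δ=(0.4549, -0.2183, -1.7045) → world pose (0.4549, -0.2183, -1.7045)
step 2: ξ=(vx,vy,ωz)=(-0.0150, 0.1800, 1.0909), dt=2.0 → body Δ=(-0.2709, 0.1135, 2.1818) → world pose (0.6035, 0.0351, 0.4773)
step 3: ξ=(vx,vy,ωz)=(0.0300, -0.1800, -0.4091), dt=1.0 → body Δ=(-0.0071, -0.1811, -0.4091) → world pose (0.6803, -0.1290, 0.0682)
step 4: ξ=(vx,vy,ωz)=(0.1125, -0.1125, -0.0341), dt=1.0 → body Δ=(0.1106, -0.1144, -0.0341) → world pose (0.7984, -0.2356, 0.0341)
step 5: ξ=(vx,vy,ωz)=(-0.0450, 0.1350, -0.6136), dt=0.5 → body Δ=(-0.0119, 0.0699, -0.3068) → world pose (0.7842, -0.1662, -0.2727)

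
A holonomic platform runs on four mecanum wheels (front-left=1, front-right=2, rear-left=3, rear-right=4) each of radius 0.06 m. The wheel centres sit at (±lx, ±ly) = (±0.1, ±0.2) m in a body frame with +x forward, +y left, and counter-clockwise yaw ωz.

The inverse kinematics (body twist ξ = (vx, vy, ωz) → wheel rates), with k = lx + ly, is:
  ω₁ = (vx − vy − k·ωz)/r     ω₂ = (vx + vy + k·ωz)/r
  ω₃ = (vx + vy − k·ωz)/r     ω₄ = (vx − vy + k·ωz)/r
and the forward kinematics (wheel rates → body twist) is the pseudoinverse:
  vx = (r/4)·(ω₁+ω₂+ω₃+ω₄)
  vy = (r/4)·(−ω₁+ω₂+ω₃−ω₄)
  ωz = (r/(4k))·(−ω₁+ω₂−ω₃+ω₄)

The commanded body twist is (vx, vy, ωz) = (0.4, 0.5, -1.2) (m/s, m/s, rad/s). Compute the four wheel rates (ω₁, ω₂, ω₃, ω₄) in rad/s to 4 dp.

k = lx + ly = 0.1 + 0.2 = 0.3000;  k·ωz = 0.3000·-1.2 = -0.3600
ω₁ (FL) = (vx − vy − k·ωz)/r = 0.2600/0.06 = 4.3333
ω₂ (FR) = (vx + vy + k·ωz)/r = 0.5400/0.06 = 9.0000
ω₃ (RL) = (vx + vy − k·ωz)/r = 1.2600/0.06 = 21.0000
ω₄ (RR) = (vx − vy + k·ωz)/r = -0.4600/0.06 = -7.6667

(4.3333, 9.0000, 21.0000, -7.6667)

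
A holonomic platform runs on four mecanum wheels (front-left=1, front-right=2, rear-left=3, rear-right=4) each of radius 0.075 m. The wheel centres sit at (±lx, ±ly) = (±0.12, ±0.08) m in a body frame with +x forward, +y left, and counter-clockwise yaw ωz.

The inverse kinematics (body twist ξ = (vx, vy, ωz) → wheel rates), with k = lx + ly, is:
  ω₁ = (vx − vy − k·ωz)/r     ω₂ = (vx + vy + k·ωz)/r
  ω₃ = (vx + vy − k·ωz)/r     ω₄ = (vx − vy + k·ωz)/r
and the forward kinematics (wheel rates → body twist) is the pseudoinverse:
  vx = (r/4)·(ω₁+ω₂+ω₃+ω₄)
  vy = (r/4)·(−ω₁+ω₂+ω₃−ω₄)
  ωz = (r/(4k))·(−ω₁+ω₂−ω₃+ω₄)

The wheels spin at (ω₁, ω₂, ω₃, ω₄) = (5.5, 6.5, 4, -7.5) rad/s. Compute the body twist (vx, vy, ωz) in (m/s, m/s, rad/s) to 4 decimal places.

(0.1594, 0.2344, -0.9844)

k = lx + ly = 0.12 + 0.08 = 0.2000
ω₁+ω₂+ω₃+ω₄ = 8.5000  →  vx = (0.075/4)·8.5000 = 0.1594
−ω₁+ω₂+ω₃−ω₄ = 12.5000  →  vy = (0.075/4)·12.5000 = 0.2344
−ω₁+ω₂−ω₃+ω₄ = -10.5000  →  ωz = (0.075/0.8000)·-10.5000 = -0.9844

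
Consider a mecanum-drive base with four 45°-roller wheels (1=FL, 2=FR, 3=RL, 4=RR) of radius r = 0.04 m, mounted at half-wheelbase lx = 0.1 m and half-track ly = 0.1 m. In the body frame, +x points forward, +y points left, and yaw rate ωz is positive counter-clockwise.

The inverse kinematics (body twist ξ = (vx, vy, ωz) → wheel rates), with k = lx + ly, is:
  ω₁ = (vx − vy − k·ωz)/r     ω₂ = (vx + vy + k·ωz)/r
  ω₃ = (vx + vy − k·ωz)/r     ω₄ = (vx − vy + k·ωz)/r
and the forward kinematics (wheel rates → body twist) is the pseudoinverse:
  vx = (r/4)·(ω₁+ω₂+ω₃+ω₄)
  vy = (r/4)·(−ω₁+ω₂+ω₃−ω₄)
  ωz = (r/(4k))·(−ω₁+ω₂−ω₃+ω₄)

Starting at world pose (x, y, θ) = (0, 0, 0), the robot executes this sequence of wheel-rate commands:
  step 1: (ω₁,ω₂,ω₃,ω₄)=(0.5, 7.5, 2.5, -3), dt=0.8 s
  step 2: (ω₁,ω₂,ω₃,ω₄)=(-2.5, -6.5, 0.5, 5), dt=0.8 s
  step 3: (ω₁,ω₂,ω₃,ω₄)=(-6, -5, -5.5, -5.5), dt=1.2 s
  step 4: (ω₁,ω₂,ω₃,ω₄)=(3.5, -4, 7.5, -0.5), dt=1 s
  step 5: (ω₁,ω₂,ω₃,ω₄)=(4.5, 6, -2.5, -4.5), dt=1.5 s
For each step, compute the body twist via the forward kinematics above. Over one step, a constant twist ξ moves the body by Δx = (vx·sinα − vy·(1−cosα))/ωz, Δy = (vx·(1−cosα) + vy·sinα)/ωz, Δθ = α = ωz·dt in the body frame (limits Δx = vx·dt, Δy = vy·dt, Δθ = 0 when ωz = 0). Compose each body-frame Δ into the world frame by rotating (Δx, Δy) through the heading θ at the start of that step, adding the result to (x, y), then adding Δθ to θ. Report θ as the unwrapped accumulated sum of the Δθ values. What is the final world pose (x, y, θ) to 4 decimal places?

(-0.0936, 0.0138, -0.6725)

step 1: ξ=(vx,vy,ωz)=(0.0750, 0.1250, 0.0750), dt=0.8 → body Δ=(0.0570, 0.1017, 0.0600) → world pose (0.0570, 0.1017, 0.0600)
step 2: ξ=(vx,vy,ωz)=(-0.0350, -0.0850, 0.0250), dt=0.8 → body Δ=(-0.0273, -0.0683, 0.0200) → world pose (0.0338, 0.0319, 0.0800)
step 3: ξ=(vx,vy,ωz)=(-0.2200, 0.0100, 0.0500), dt=1.2 → body Δ=(-0.2642, 0.0041, 0.0600) → world pose (-0.2299, 0.0149, 0.1400)
step 4: ξ=(vx,vy,ωz)=(0.0650, 0.0050, -0.7750), dt=1.0 → body Δ=(0.0605, -0.0194, -0.7750) → world pose (-0.1672, 0.0041, -0.6350)
step 5: ξ=(vx,vy,ωz)=(0.0350, 0.0350, -0.0250), dt=1.5 → body Δ=(0.0535, 0.0515, -0.0375) → world pose (-0.0936, 0.0138, -0.6725)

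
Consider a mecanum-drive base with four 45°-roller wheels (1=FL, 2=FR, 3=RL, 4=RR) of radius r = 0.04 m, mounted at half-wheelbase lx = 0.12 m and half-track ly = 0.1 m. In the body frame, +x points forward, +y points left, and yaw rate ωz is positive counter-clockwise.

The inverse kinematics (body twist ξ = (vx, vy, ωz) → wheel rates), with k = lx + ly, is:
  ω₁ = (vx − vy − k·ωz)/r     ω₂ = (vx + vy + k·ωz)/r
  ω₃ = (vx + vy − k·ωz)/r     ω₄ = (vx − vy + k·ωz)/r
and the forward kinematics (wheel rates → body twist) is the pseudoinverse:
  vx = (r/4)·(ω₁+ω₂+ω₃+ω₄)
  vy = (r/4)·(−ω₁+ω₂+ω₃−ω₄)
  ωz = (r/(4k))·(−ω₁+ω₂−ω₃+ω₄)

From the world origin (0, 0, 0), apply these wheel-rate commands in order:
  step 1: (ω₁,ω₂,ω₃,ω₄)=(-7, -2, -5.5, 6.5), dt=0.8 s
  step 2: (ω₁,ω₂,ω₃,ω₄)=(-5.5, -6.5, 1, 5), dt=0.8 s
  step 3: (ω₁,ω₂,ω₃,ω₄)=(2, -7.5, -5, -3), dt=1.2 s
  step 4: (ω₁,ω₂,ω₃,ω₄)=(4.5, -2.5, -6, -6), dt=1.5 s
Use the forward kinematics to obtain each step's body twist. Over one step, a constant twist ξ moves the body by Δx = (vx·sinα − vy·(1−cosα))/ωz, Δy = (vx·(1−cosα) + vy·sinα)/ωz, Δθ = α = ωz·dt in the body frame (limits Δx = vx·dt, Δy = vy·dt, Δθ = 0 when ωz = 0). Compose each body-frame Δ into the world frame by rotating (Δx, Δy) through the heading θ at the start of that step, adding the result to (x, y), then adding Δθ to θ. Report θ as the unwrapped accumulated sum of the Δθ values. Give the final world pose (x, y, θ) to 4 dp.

(-0.2667, -0.4474, -0.1591)

step 1: ξ=(vx,vy,ωz)=(-0.0800, -0.0700, 0.7727), dt=0.8 → body Δ=(-0.0432, -0.0717, 0.6182) → world pose (-0.0432, -0.0717, 0.6182)
step 2: ξ=(vx,vy,ωz)=(-0.0600, -0.0500, 0.1364), dt=0.8 → body Δ=(-0.0457, -0.0425, 0.1091) → world pose (-0.0558, -0.1328, 0.7273)
step 3: ξ=(vx,vy,ωz)=(-0.1350, -0.1150, -0.3409), dt=1.2 → body Δ=(-0.1854, -0.1015, -0.4091) → world pose (-0.1268, -0.3319, 0.3182)
step 4: ξ=(vx,vy,ωz)=(-0.1000, -0.0700, -0.3182), dt=1.5 → body Δ=(-0.1690, -0.0659, -0.4773) → world pose (-0.2667, -0.4474, -0.1591)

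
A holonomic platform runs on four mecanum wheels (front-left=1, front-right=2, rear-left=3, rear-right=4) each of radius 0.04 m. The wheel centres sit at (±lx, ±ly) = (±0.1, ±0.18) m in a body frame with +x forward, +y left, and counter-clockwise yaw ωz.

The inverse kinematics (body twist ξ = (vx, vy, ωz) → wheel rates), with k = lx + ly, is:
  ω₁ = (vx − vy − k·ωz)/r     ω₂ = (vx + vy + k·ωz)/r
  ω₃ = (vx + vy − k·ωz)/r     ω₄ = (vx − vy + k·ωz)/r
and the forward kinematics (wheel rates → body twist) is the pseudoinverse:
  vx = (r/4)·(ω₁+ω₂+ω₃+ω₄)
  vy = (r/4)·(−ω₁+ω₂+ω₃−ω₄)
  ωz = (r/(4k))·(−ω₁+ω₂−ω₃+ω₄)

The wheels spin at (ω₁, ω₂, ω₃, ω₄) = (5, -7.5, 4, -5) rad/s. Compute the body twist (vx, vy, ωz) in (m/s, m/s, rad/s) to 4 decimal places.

(-0.0350, -0.0350, -0.7679)

k = lx + ly = 0.1 + 0.18 = 0.2800
ω₁+ω₂+ω₃+ω₄ = -3.5000  →  vx = (0.04/4)·-3.5000 = -0.0350
−ω₁+ω₂+ω₃−ω₄ = -3.5000  →  vy = (0.04/4)·-3.5000 = -0.0350
−ω₁+ω₂−ω₃+ω₄ = -21.5000  →  ωz = (0.04/1.1200)·-21.5000 = -0.7679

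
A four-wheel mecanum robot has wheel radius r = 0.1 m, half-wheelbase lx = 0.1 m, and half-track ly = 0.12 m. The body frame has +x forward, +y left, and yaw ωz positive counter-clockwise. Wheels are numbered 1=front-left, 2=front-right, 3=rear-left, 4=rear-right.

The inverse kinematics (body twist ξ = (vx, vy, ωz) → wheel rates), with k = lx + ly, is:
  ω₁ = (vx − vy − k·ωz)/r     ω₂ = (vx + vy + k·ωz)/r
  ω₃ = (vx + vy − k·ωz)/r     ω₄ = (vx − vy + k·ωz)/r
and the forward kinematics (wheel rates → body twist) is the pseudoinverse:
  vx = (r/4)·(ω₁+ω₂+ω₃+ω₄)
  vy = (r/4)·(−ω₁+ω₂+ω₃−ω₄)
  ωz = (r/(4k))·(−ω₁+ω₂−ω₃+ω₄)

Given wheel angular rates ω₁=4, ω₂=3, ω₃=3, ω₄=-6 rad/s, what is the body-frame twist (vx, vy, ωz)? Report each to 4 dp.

(0.1000, 0.2000, -1.1364)

k = lx + ly = 0.1 + 0.12 = 0.2200
ω₁+ω₂+ω₃+ω₄ = 4.0000  →  vx = (0.1/4)·4.0000 = 0.1000
−ω₁+ω₂+ω₃−ω₄ = 8.0000  →  vy = (0.1/4)·8.0000 = 0.2000
−ω₁+ω₂−ω₃+ω₄ = -10.0000  →  ωz = (0.1/0.8800)·-10.0000 = -1.1364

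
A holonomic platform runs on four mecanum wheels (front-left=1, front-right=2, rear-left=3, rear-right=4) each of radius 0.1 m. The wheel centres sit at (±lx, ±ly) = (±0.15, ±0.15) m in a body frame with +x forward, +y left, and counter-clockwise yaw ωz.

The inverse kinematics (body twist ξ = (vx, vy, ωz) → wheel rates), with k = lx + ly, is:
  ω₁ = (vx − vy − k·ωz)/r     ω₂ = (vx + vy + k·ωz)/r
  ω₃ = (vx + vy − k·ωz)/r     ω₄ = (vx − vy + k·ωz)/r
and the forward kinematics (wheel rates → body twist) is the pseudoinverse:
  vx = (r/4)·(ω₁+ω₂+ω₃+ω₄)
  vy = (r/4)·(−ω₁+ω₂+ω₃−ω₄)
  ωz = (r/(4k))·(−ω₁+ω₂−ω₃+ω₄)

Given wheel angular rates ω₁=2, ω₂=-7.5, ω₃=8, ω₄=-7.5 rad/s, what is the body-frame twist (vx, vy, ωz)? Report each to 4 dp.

k = lx + ly = 0.15 + 0.15 = 0.3000
ω₁+ω₂+ω₃+ω₄ = -5.0000  →  vx = (0.1/4)·-5.0000 = -0.1250
−ω₁+ω₂+ω₃−ω₄ = 6.0000  →  vy = (0.1/4)·6.0000 = 0.1500
−ω₁+ω₂−ω₃+ω₄ = -25.0000  →  ωz = (0.1/1.2000)·-25.0000 = -2.0833

(-0.1250, 0.1500, -2.0833)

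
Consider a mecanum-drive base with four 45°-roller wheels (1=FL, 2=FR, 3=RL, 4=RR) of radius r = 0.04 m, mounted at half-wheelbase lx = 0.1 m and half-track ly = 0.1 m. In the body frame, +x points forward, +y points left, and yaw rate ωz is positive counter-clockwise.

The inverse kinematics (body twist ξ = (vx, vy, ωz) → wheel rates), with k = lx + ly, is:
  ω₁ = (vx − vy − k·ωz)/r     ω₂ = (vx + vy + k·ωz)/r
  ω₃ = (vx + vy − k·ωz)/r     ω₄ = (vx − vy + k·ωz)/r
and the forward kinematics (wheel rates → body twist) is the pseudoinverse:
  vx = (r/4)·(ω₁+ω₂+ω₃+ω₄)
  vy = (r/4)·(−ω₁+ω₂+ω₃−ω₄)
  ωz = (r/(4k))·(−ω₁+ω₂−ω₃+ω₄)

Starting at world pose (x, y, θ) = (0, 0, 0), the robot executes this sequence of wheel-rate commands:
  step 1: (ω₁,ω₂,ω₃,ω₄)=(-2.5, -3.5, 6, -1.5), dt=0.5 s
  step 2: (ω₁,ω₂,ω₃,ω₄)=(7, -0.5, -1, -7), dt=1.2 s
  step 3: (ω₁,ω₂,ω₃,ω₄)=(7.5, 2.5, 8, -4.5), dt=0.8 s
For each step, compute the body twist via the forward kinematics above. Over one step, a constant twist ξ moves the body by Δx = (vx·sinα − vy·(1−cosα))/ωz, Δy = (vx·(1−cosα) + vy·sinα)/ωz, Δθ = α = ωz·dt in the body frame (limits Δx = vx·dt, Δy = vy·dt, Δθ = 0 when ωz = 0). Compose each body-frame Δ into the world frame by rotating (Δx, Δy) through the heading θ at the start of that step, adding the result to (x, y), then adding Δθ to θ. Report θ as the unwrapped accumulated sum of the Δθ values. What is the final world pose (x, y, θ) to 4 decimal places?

(0.0501, -0.0632, -1.7225)

step 1: ξ=(vx,vy,ωz)=(-0.0150, 0.0650, -0.4250), dt=0.5 → body Δ=(-0.0040, 0.0330, -0.2125) → world pose (-0.0040, 0.0330, -0.2125)
step 2: ξ=(vx,vy,ωz)=(-0.0150, -0.0150, -0.6750), dt=1.2 → body Δ=(-0.0230, -0.0092, -0.8100) → world pose (-0.0284, 0.0289, -1.0225)
step 3: ξ=(vx,vy,ωz)=(0.1350, 0.0750, -0.8750), dt=0.8 → body Δ=(0.1195, 0.0189, -0.7000) → world pose (0.0501, -0.0632, -1.7225)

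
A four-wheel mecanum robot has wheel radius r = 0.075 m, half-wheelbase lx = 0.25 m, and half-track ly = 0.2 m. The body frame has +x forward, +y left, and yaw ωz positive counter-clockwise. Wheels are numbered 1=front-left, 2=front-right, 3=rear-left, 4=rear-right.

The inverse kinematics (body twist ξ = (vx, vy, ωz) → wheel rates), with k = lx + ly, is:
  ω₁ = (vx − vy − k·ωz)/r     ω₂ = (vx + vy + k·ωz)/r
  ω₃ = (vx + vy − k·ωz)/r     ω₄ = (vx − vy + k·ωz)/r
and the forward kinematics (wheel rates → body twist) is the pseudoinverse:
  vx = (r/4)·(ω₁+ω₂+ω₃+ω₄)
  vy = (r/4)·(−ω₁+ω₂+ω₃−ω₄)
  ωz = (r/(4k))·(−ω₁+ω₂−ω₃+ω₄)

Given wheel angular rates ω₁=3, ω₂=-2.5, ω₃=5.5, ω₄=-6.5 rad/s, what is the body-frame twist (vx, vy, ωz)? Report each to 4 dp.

k = lx + ly = 0.25 + 0.2 = 0.4500
ω₁+ω₂+ω₃+ω₄ = -0.5000  →  vx = (0.075/4)·-0.5000 = -0.0094
−ω₁+ω₂+ω₃−ω₄ = 6.5000  →  vy = (0.075/4)·6.5000 = 0.1219
−ω₁+ω₂−ω₃+ω₄ = -17.5000  →  ωz = (0.075/1.8000)·-17.5000 = -0.7292

(-0.0094, 0.1219, -0.7292)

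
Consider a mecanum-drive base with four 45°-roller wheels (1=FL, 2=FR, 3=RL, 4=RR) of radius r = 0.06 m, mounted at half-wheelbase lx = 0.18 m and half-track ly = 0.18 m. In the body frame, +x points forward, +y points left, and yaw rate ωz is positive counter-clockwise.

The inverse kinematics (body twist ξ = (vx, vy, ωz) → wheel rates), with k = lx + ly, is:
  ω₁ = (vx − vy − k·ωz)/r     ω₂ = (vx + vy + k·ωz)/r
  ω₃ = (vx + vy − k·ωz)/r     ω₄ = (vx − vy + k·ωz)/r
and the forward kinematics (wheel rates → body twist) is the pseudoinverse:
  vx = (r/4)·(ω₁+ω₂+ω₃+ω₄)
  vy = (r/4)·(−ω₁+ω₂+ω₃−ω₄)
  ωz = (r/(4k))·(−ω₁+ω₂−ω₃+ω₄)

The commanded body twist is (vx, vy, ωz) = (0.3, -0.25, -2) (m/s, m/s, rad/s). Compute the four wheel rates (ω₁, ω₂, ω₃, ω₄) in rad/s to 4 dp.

k = lx + ly = 0.18 + 0.18 = 0.3600;  k·ωz = 0.3600·-2 = -0.7200
ω₁ (FL) = (vx − vy − k·ωz)/r = 1.2700/0.06 = 21.1667
ω₂ (FR) = (vx + vy + k·ωz)/r = -0.6700/0.06 = -11.1667
ω₃ (RL) = (vx + vy − k·ωz)/r = 0.7700/0.06 = 12.8333
ω₄ (RR) = (vx − vy + k·ωz)/r = -0.1700/0.06 = -2.8333

(21.1667, -11.1667, 12.8333, -2.8333)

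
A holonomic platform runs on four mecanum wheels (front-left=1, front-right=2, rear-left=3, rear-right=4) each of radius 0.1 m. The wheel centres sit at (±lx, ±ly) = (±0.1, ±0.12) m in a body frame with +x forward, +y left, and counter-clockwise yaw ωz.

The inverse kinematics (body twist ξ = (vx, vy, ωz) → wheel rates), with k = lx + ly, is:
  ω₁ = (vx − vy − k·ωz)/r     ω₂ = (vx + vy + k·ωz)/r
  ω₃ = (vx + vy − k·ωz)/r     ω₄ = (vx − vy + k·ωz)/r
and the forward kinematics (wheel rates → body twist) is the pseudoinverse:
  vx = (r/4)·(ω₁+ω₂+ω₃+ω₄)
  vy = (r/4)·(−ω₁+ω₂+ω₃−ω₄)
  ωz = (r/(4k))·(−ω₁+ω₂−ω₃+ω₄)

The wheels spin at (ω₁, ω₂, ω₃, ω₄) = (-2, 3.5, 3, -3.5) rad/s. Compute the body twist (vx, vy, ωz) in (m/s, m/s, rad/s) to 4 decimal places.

k = lx + ly = 0.1 + 0.12 = 0.2200
ω₁+ω₂+ω₃+ω₄ = 1.0000  →  vx = (0.1/4)·1.0000 = 0.0250
−ω₁+ω₂+ω₃−ω₄ = 12.0000  →  vy = (0.1/4)·12.0000 = 0.3000
−ω₁+ω₂−ω₃+ω₄ = -1.0000  →  ωz = (0.1/0.8800)·-1.0000 = -0.1136

(0.0250, 0.3000, -0.1136)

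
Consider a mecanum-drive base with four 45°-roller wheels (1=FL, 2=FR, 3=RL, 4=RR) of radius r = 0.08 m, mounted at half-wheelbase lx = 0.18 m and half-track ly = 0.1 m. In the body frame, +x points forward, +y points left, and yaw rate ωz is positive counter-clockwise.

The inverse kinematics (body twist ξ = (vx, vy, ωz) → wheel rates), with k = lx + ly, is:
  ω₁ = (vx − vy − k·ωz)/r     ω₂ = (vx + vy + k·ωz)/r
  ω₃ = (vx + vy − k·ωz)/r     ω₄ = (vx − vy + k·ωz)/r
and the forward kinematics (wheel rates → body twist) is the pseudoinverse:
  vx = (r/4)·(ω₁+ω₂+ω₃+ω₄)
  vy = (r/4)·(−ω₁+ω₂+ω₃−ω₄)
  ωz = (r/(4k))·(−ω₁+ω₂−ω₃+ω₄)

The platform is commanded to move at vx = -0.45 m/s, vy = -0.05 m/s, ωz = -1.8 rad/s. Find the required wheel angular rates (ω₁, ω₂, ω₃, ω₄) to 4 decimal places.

(1.3000, -12.5500, 0.0500, -11.3000)

k = lx + ly = 0.18 + 0.1 = 0.2800;  k·ωz = 0.2800·-1.8 = -0.5040
ω₁ (FL) = (vx − vy − k·ωz)/r = 0.1040/0.08 = 1.3000
ω₂ (FR) = (vx + vy + k·ωz)/r = -1.0040/0.08 = -12.5500
ω₃ (RL) = (vx + vy − k·ωz)/r = 0.0040/0.08 = 0.0500
ω₄ (RR) = (vx − vy + k·ωz)/r = -0.9040/0.08 = -11.3000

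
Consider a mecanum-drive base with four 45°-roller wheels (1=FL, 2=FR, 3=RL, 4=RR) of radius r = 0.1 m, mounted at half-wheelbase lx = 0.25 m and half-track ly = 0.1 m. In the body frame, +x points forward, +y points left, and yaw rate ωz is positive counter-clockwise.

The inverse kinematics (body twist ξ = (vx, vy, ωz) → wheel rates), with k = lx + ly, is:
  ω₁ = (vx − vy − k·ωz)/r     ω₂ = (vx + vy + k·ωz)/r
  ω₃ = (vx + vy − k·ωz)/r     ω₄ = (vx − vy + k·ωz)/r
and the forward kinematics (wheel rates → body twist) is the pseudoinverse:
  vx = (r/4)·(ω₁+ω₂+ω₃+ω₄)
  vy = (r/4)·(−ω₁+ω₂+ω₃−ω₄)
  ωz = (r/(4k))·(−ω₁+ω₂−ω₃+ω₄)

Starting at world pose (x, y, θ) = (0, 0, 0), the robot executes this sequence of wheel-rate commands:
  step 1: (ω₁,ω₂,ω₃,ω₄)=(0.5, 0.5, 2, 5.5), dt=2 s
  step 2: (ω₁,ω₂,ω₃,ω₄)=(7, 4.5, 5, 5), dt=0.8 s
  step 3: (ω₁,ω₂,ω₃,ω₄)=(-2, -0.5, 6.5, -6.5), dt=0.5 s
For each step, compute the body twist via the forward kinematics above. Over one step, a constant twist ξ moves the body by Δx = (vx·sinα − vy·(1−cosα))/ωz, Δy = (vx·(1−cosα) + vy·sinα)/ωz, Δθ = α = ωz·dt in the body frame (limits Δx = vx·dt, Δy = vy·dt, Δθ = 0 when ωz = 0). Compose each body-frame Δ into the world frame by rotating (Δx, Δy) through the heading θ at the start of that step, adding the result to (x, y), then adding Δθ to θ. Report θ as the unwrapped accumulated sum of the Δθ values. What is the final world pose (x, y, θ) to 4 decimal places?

(0.8040, 0.2426, -0.0536)

step 1: ξ=(vx,vy,ωz)=(0.2125, -0.0875, 0.2500), dt=2.0 → body Δ=(0.4504, -0.0637, 0.5000) → world pose (0.4504, -0.0637, 0.5000)
step 2: ξ=(vx,vy,ωz)=(0.5375, -0.0625, -0.1786), dt=0.8 → body Δ=(0.4250, -0.0805, -0.1429) → world pose (0.8619, 0.0694, 0.3571)
step 3: ξ=(vx,vy,ωz)=(-0.0625, 0.3625, -0.8214), dt=0.5 → body Δ=(0.0063, 0.1825, -0.4107) → world pose (0.8040, 0.2426, -0.0536)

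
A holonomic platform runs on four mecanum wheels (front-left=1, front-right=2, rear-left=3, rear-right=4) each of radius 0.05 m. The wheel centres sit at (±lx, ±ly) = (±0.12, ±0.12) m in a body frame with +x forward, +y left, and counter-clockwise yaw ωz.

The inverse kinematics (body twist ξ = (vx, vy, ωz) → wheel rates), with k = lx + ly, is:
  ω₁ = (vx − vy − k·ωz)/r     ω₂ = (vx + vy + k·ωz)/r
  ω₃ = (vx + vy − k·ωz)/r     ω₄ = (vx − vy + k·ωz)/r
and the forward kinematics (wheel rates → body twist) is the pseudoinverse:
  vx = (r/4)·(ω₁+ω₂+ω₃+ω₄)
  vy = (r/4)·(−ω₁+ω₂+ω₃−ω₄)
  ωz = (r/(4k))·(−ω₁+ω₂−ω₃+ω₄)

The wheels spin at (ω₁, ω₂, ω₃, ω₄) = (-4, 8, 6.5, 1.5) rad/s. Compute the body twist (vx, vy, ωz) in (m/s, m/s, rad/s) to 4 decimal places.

(0.1500, 0.2125, 0.3646)

k = lx + ly = 0.12 + 0.12 = 0.2400
ω₁+ω₂+ω₃+ω₄ = 12.0000  →  vx = (0.05/4)·12.0000 = 0.1500
−ω₁+ω₂+ω₃−ω₄ = 17.0000  →  vy = (0.05/4)·17.0000 = 0.2125
−ω₁+ω₂−ω₃+ω₄ = 7.0000  →  ωz = (0.05/0.9600)·7.0000 = 0.3646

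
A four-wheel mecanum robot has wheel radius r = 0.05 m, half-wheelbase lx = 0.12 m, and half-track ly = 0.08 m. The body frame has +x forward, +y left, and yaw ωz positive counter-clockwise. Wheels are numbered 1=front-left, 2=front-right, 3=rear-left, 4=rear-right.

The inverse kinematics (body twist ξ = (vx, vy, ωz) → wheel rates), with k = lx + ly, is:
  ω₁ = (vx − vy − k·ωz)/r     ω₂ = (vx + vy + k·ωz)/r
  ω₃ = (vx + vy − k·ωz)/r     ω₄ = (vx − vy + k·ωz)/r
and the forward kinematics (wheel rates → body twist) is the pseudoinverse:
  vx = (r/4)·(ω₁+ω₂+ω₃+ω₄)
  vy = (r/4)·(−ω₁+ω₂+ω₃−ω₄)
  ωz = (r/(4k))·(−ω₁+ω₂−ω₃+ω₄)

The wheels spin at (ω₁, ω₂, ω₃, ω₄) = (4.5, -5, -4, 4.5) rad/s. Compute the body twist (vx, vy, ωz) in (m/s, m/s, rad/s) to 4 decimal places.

k = lx + ly = 0.12 + 0.08 = 0.2000
ω₁+ω₂+ω₃+ω₄ = 0.0000  →  vx = (0.05/4)·0.0000 = 0.0000
−ω₁+ω₂+ω₃−ω₄ = -18.0000  →  vy = (0.05/4)·-18.0000 = -0.2250
−ω₁+ω₂−ω₃+ω₄ = -1.0000  →  ωz = (0.05/0.8000)·-1.0000 = -0.0625

(0.0000, -0.2250, -0.0625)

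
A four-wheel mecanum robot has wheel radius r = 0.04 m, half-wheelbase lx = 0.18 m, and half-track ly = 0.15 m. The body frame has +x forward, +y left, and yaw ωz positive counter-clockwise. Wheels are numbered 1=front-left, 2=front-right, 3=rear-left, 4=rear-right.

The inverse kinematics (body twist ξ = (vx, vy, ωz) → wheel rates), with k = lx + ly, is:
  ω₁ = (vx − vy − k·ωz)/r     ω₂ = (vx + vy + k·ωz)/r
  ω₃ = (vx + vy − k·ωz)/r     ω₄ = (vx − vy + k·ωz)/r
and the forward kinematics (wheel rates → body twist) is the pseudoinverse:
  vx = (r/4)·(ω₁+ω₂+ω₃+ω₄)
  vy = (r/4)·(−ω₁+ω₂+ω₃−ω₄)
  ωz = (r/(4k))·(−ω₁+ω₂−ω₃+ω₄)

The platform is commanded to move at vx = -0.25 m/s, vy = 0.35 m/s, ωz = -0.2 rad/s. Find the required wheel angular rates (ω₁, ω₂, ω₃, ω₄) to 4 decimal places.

k = lx + ly = 0.18 + 0.15 = 0.3300;  k·ωz = 0.3300·-0.2 = -0.0660
ω₁ (FL) = (vx − vy − k·ωz)/r = -0.5340/0.04 = -13.3500
ω₂ (FR) = (vx + vy + k·ωz)/r = 0.0340/0.04 = 0.8500
ω₃ (RL) = (vx + vy − k·ωz)/r = 0.1660/0.04 = 4.1500
ω₄ (RR) = (vx − vy + k·ωz)/r = -0.6660/0.04 = -16.6500

(-13.3500, 0.8500, 4.1500, -16.6500)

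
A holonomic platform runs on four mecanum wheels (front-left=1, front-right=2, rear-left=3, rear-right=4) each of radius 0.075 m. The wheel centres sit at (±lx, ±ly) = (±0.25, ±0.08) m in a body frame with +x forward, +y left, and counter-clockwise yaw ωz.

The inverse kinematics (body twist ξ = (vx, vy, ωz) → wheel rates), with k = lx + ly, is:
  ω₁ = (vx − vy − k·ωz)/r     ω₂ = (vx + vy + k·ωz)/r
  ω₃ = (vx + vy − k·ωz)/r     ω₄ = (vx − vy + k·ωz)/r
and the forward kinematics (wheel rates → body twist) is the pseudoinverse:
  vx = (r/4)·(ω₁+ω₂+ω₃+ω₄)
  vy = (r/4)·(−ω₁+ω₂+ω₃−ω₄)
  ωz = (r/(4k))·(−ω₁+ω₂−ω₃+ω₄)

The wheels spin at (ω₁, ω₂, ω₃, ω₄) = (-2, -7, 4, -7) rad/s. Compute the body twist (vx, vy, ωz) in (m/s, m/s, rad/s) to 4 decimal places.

(-0.2250, 0.1125, -0.9091)

k = lx + ly = 0.25 + 0.08 = 0.3300
ω₁+ω₂+ω₃+ω₄ = -12.0000  →  vx = (0.075/4)·-12.0000 = -0.2250
−ω₁+ω₂+ω₃−ω₄ = 6.0000  →  vy = (0.075/4)·6.0000 = 0.1125
−ω₁+ω₂−ω₃+ω₄ = -16.0000  →  ωz = (0.075/1.3200)·-16.0000 = -0.9091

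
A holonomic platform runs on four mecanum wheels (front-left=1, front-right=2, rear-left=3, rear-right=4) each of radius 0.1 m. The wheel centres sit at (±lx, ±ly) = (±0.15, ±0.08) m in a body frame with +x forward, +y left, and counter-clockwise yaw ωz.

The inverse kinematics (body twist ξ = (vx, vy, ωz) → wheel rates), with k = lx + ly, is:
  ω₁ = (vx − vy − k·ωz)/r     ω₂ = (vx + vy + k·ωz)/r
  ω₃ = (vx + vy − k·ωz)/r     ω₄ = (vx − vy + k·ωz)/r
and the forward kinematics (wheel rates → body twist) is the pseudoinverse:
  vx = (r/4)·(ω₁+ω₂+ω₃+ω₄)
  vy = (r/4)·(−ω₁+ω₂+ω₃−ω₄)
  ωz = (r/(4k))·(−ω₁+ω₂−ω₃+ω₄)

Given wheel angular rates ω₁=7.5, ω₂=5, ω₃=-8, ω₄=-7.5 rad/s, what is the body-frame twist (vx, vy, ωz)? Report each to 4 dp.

(-0.0750, -0.0750, -0.2174)

k = lx + ly = 0.15 + 0.08 = 0.2300
ω₁+ω₂+ω₃+ω₄ = -3.0000  →  vx = (0.1/4)·-3.0000 = -0.0750
−ω₁+ω₂+ω₃−ω₄ = -3.0000  →  vy = (0.1/4)·-3.0000 = -0.0750
−ω₁+ω₂−ω₃+ω₄ = -2.0000  →  ωz = (0.1/0.9200)·-2.0000 = -0.2174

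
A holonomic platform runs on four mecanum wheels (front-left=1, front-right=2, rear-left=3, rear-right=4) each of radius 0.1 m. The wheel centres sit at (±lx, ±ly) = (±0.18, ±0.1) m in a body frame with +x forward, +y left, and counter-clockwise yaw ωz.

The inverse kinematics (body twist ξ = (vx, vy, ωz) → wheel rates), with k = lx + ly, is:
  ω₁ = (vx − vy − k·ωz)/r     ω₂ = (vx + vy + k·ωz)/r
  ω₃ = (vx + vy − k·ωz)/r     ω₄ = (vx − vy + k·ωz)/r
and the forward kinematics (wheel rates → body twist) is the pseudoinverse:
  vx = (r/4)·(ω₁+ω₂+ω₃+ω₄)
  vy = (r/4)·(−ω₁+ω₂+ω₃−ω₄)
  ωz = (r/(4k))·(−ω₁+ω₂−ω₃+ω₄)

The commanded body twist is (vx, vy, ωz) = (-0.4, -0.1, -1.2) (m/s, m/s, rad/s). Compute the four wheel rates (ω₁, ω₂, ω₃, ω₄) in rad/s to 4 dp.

(0.3600, -8.3600, -1.6400, -6.3600)

k = lx + ly = 0.18 + 0.1 = 0.2800;  k·ωz = 0.2800·-1.2 = -0.3360
ω₁ (FL) = (vx − vy − k·ωz)/r = 0.0360/0.1 = 0.3600
ω₂ (FR) = (vx + vy + k·ωz)/r = -0.8360/0.1 = -8.3600
ω₃ (RL) = (vx + vy − k·ωz)/r = -0.1640/0.1 = -1.6400
ω₄ (RR) = (vx − vy + k·ωz)/r = -0.6360/0.1 = -6.3600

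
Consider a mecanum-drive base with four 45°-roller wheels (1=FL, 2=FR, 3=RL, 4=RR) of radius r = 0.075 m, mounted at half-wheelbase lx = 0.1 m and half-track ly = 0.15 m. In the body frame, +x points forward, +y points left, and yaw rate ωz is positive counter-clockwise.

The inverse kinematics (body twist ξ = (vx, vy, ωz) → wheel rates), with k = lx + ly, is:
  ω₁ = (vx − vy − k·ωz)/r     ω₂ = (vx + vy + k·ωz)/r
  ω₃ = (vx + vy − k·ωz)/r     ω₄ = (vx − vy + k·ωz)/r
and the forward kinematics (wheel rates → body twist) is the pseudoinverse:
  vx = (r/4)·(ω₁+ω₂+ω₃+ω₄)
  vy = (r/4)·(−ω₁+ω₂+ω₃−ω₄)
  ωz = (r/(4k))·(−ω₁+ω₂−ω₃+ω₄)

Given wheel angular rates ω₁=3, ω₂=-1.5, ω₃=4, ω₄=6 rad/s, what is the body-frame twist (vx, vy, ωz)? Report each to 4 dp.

(0.2156, -0.1219, -0.1875)

k = lx + ly = 0.1 + 0.15 = 0.2500
ω₁+ω₂+ω₃+ω₄ = 11.5000  →  vx = (0.075/4)·11.5000 = 0.2156
−ω₁+ω₂+ω₃−ω₄ = -6.5000  →  vy = (0.075/4)·-6.5000 = -0.1219
−ω₁+ω₂−ω₃+ω₄ = -2.5000  →  ωz = (0.075/1.0000)·-2.5000 = -0.1875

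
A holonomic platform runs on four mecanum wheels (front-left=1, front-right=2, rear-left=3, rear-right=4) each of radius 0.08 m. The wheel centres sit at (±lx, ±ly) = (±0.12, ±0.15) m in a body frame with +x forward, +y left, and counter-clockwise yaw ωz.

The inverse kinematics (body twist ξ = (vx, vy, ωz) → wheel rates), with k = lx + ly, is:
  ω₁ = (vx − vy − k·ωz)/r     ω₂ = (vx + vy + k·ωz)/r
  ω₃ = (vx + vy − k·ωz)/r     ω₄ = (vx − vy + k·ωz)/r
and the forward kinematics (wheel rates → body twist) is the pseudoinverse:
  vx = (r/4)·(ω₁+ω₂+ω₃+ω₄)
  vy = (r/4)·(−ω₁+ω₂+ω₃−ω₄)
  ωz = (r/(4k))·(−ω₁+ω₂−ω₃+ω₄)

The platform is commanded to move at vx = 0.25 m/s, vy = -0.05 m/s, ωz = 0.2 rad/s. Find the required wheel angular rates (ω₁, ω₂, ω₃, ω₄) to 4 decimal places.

k = lx + ly = 0.12 + 0.15 = 0.2700;  k·ωz = 0.2700·0.2 = 0.0540
ω₁ (FL) = (vx − vy − k·ωz)/r = 0.2460/0.08 = 3.0750
ω₂ (FR) = (vx + vy + k·ωz)/r = 0.2540/0.08 = 3.1750
ω₃ (RL) = (vx + vy − k·ωz)/r = 0.1460/0.08 = 1.8250
ω₄ (RR) = (vx − vy + k·ωz)/r = 0.3540/0.08 = 4.4250

(3.0750, 3.1750, 1.8250, 4.4250)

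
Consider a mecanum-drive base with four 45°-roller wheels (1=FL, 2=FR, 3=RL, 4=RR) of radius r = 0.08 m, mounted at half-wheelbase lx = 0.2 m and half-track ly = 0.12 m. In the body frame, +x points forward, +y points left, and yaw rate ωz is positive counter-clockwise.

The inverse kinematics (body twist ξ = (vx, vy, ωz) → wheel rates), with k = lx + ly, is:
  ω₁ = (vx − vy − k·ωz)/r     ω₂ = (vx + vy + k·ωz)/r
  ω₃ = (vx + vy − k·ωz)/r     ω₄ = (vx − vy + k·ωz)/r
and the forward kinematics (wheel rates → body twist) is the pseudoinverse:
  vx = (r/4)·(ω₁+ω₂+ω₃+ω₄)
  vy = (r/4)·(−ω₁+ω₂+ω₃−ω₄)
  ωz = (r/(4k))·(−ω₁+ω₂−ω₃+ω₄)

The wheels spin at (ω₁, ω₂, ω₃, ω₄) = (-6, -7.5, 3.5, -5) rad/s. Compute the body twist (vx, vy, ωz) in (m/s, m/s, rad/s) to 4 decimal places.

(-0.3000, 0.1400, -0.6250)

k = lx + ly = 0.2 + 0.12 = 0.3200
ω₁+ω₂+ω₃+ω₄ = -15.0000  →  vx = (0.08/4)·-15.0000 = -0.3000
−ω₁+ω₂+ω₃−ω₄ = 7.0000  →  vy = (0.08/4)·7.0000 = 0.1400
−ω₁+ω₂−ω₃+ω₄ = -10.0000  →  ωz = (0.08/1.2800)·-10.0000 = -0.6250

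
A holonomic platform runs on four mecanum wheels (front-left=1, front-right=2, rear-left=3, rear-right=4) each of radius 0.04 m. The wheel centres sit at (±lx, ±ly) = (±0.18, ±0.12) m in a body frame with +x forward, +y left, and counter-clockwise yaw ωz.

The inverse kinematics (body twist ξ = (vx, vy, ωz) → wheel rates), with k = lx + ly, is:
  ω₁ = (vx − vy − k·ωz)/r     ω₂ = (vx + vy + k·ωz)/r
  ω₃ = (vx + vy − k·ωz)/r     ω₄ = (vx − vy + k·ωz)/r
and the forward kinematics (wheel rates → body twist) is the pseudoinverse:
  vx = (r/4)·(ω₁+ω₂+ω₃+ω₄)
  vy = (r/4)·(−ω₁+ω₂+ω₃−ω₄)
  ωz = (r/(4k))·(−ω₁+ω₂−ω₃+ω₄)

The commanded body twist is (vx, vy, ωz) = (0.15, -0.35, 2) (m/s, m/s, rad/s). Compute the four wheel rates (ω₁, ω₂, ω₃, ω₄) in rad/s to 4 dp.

k = lx + ly = 0.18 + 0.12 = 0.3000;  k·ωz = 0.3000·2 = 0.6000
ω₁ (FL) = (vx − vy − k·ωz)/r = -0.1000/0.04 = -2.5000
ω₂ (FR) = (vx + vy + k·ωz)/r = 0.4000/0.04 = 10.0000
ω₃ (RL) = (vx + vy − k·ωz)/r = -0.8000/0.04 = -20.0000
ω₄ (RR) = (vx − vy + k·ωz)/r = 1.1000/0.04 = 27.5000

(-2.5000, 10.0000, -20.0000, 27.5000)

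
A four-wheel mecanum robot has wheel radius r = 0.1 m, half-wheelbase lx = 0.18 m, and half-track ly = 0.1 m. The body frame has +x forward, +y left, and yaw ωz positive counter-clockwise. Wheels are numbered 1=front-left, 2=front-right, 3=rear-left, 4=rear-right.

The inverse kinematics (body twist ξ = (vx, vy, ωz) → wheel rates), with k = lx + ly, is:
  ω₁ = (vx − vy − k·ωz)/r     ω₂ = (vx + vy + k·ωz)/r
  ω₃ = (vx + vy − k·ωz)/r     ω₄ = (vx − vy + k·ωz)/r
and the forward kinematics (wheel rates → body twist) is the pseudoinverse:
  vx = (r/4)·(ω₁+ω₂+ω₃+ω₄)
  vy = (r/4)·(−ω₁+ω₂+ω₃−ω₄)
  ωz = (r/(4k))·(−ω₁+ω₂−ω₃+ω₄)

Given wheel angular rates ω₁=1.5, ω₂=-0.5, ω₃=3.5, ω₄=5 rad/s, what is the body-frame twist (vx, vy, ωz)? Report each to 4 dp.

k = lx + ly = 0.18 + 0.1 = 0.2800
ω₁+ω₂+ω₃+ω₄ = 9.5000  →  vx = (0.1/4)·9.5000 = 0.2375
−ω₁+ω₂+ω₃−ω₄ = -3.5000  →  vy = (0.1/4)·-3.5000 = -0.0875
−ω₁+ω₂−ω₃+ω₄ = -0.5000  →  ωz = (0.1/1.1200)·-0.5000 = -0.0446

(0.2375, -0.0875, -0.0446)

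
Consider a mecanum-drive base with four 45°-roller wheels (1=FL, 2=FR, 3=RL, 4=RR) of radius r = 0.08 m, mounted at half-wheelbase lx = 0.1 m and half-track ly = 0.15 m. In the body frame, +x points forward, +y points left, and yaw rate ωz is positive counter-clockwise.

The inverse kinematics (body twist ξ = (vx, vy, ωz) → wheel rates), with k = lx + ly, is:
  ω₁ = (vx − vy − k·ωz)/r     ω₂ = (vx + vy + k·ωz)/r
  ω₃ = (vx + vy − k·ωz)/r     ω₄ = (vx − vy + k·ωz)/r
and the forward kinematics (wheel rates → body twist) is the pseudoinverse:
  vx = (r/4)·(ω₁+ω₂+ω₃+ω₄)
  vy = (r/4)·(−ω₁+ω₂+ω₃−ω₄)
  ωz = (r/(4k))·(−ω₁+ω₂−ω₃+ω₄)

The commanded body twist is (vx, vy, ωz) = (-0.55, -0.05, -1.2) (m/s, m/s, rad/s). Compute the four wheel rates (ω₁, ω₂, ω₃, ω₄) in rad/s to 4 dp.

(-2.5000, -11.2500, -3.7500, -10.0000)

k = lx + ly = 0.1 + 0.15 = 0.2500;  k·ωz = 0.2500·-1.2 = -0.3000
ω₁ (FL) = (vx − vy − k·ωz)/r = -0.2000/0.08 = -2.5000
ω₂ (FR) = (vx + vy + k·ωz)/r = -0.9000/0.08 = -11.2500
ω₃ (RL) = (vx + vy − k·ωz)/r = -0.3000/0.08 = -3.7500
ω₄ (RR) = (vx − vy + k·ωz)/r = -0.8000/0.08 = -10.0000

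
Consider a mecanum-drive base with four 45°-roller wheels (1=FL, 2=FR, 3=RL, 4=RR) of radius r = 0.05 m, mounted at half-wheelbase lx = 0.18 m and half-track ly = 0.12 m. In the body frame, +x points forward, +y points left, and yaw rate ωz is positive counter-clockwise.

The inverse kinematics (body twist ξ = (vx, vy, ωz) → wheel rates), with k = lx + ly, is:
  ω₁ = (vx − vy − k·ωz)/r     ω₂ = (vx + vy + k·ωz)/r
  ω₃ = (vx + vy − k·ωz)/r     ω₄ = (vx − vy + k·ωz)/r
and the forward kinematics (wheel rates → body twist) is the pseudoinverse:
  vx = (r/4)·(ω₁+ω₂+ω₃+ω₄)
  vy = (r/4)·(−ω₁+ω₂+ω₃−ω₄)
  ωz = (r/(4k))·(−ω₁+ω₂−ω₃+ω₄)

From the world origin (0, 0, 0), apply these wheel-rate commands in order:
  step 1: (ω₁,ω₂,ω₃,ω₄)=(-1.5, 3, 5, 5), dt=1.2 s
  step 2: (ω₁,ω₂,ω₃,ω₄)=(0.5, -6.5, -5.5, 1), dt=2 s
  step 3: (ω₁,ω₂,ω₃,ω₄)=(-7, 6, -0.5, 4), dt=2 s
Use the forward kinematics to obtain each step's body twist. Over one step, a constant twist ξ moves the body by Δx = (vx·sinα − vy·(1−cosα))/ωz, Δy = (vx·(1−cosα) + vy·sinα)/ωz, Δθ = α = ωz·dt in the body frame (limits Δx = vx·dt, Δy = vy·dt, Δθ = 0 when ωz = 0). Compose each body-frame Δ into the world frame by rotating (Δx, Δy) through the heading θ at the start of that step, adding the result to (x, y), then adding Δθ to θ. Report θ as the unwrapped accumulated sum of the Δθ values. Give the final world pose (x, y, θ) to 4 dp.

(-0.1438, -0.1335, 1.6417)

step 1: ξ=(vx,vy,ωz)=(0.1437, 0.0563, 0.1875), dt=1.2 → body Δ=(0.1635, 0.0863, 0.2250) → world pose (0.1635, 0.0863, 0.2250)
step 2: ξ=(vx,vy,ωz)=(-0.1313, -0.1688, -0.0208), dt=2.0 → body Δ=(-0.2695, -0.3319, -0.0417) → world pose (-0.0251, -0.2974, 0.1833)
step 3: ξ=(vx,vy,ωz)=(0.0313, 0.1063, 0.7292), dt=2.0 → body Δ=(-0.0868, 0.1828, 1.4583) → world pose (-0.1438, -0.1335, 1.6417)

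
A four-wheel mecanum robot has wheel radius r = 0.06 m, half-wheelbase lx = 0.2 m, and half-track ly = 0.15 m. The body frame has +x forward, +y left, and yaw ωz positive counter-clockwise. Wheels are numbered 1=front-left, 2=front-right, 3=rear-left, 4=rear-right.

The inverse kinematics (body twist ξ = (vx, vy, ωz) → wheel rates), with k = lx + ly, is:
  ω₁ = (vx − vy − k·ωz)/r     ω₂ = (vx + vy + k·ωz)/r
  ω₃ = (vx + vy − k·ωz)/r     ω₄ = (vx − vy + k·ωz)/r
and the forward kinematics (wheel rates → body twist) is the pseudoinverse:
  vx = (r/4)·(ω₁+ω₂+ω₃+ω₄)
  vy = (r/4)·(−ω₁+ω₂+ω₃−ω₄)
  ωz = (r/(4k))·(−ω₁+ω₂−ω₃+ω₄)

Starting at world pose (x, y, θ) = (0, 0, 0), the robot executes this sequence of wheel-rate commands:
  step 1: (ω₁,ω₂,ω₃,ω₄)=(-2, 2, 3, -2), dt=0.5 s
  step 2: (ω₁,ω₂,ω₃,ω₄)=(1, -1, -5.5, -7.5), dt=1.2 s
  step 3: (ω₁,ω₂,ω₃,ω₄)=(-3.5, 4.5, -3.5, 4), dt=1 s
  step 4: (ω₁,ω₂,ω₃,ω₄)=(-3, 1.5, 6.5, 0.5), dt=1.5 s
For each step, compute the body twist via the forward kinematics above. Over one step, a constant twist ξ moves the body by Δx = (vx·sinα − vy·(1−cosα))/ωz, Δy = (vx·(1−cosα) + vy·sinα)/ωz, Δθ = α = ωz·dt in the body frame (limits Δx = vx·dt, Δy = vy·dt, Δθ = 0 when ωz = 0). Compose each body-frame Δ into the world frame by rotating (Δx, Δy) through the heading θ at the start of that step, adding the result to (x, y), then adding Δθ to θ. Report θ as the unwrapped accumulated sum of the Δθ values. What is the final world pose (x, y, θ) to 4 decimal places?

(-0.1775, 0.3714, 0.3407)

step 1: ξ=(vx,vy,ωz)=(0.0150, 0.1350, -0.0429), dt=0.5 → body Δ=(0.0082, 0.0674, -0.0214) → world pose (0.0082, 0.0674, -0.0214)
step 2: ξ=(vx,vy,ωz)=(-0.1950, 0.0000, -0.1714), dt=1.2 → body Δ=(-0.2324, 0.0240, -0.2057) → world pose (-0.2236, 0.0964, -0.2271)
step 3: ξ=(vx,vy,ωz)=(0.0225, 0.0075, 0.6643), dt=1.0 → body Δ=(0.0185, 0.0142, 0.6643) → world pose (-0.2024, 0.1060, 0.4371)
step 4: ξ=(vx,vy,ωz)=(0.0825, 0.1575, -0.0643), dt=1.5 → body Δ=(0.1349, 0.2299, -0.0964) → world pose (-0.1775, 0.3714, 0.3407)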